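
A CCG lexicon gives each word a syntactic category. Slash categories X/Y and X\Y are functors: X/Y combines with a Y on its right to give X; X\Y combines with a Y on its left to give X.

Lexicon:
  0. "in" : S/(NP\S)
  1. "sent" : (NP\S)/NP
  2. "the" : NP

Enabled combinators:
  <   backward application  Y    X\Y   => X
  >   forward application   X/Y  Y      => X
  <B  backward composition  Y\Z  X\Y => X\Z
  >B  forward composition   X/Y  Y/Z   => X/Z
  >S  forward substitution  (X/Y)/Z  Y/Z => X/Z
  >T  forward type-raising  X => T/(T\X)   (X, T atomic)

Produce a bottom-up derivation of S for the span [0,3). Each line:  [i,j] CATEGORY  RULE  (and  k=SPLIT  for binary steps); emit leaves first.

[0,1] S/(NP\S)  lex  "in"
[1,2] (NP\S)/NP  lex  "sent"
[0,2] S/NP  >B  k=1
[2,3] NP  lex  "the"
[0,3] S  >  k=2

[0,3] S   >
  [0,2] S/NP   >B
    [0,1] "in" : S/(NP\S)
    [1,2] "sent" : (NP\S)/NP
  [2,3] "the" : NP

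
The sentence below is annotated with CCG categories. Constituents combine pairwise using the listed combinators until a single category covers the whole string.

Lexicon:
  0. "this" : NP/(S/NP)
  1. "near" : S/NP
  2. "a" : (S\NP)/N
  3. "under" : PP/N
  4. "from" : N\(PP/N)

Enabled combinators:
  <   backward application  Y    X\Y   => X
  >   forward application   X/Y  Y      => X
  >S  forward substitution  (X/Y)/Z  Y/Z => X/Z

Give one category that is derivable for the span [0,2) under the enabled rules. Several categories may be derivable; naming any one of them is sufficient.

NP

[0,5] S   <
  [0,2] NP   >
    [0,1] "this" : NP/(S/NP)
    [1,2] "near" : S/NP
  [2,5] S\NP   >
    [2,3] "a" : (S\NP)/N
    [3,5] N   <
      [3,4] "under" : PP/N
      [4,5] "from" : N\(PP/N)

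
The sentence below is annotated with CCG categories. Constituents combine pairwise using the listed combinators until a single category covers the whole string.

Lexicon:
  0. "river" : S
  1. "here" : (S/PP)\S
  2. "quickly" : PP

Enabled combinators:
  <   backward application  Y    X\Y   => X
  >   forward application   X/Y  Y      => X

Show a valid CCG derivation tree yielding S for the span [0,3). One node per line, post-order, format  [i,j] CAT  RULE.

[0,3] S   >
  [0,2] S/PP   <
    [0,1] "river" : S
    [1,2] "here" : (S/PP)\S
  [2,3] "quickly" : PP

[0,1] S  lex  "river"
[1,2] (S/PP)\S  lex  "here"
[0,2] S/PP  <  k=1
[2,3] PP  lex  "quickly"
[0,3] S  >  k=2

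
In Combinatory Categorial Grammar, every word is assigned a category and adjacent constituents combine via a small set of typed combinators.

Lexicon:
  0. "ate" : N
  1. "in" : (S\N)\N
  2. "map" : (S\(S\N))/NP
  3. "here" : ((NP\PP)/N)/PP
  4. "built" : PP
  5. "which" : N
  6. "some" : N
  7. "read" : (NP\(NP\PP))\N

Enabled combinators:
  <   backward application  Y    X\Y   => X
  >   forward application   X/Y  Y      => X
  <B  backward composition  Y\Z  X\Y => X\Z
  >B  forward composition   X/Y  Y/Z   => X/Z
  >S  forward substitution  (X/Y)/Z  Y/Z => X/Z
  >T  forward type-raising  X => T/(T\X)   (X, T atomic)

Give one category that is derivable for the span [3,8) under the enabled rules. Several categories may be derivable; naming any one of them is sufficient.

NP

[0,8] S   <
  [0,2] S\N   <
    [0,1] "ate" : N
    [1,2] "in" : (S\N)\N
  [2,8] S\(S\N)   >
    [2,3] "map" : (S\(S\N))/NP
    [3,8] NP   <
      [3,6] NP\PP   >
        [3,5] (NP\PP)/N   >
          [3,4] "here" : ((NP\PP)/N)/PP
          [4,5] "built" : PP
        [5,6] "which" : N
      [6,8] NP\(NP\PP)   <
        [6,7] "some" : N
        [7,8] "read" : (NP\(NP\PP))\N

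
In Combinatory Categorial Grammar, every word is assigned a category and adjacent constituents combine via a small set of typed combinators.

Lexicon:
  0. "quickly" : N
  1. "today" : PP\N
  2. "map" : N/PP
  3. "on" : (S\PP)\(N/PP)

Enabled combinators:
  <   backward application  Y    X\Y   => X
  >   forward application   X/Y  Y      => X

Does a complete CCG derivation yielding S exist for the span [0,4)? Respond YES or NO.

YES

[0,4] S   <
  [0,2] PP   <
    [0,1] "quickly" : N
    [1,2] "today" : PP\N
  [2,4] S\PP   <
    [2,3] "map" : N/PP
    [3,4] "on" : (S\PP)\(N/PP)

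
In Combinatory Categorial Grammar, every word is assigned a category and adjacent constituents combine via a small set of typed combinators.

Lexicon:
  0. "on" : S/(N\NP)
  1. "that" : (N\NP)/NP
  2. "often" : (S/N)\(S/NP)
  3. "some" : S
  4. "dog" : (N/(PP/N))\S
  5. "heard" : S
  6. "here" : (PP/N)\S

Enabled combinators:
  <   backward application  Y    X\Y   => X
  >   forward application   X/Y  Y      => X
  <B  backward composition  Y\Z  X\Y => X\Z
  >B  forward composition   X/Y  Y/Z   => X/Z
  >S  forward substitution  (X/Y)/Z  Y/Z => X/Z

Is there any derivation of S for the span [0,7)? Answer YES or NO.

[0,7] S   >
  [0,3] S/N   <
    [0,2] S/NP   >B
      [0,1] "on" : S/(N\NP)
      [1,2] "that" : (N\NP)/NP
    [2,3] "often" : (S/N)\(S/NP)
  [3,7] N   >
    [3,5] N/(PP/N)   <
      [3,4] "some" : S
      [4,5] "dog" : (N/(PP/N))\S
    [5,7] PP/N   <
      [5,6] "heard" : S
      [6,7] "here" : (PP/N)\S

YES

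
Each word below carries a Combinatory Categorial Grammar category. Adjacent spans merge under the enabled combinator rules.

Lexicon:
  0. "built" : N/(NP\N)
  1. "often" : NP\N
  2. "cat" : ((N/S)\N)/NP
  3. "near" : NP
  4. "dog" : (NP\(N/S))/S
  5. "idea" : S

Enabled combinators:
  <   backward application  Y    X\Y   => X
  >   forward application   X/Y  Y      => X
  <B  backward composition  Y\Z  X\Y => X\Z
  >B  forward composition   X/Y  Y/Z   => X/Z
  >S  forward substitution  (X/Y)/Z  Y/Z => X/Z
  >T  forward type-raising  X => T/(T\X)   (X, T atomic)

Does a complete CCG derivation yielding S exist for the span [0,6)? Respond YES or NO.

N/(NP\N) NP\N ((N/S)\N)/NP NP (NP\(N/S))/S S
CKY chart[0,6] = {N/(N\NP), NP, NP/(NP\NP), PP/(PP\NP), S/(S\NP)}; S ∉ chart

NO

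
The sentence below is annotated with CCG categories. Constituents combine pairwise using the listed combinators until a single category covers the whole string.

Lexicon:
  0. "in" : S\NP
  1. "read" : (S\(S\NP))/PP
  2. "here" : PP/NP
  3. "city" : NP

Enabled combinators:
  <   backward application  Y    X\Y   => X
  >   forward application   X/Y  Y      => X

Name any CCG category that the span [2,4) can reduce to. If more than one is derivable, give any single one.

[0,4] S   <
  [0,1] "in" : S\NP
  [1,4] S\(S\NP)   >
    [1,2] "read" : (S\(S\NP))/PP
    [2,4] PP   >
      [2,3] "here" : PP/NP
      [3,4] "city" : NP

PP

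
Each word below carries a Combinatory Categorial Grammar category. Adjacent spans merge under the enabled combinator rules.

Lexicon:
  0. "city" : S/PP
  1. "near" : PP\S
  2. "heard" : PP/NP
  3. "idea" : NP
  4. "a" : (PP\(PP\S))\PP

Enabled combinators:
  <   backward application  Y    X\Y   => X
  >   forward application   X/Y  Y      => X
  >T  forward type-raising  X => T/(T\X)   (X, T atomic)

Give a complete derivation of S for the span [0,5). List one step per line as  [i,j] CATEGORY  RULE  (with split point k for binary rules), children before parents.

[0,1] S/PP  lex  "city"
[1,2] PP\S  lex  "near"
[2,3] PP/NP  lex  "heard"
[3,4] NP  lex  "idea"
[2,4] PP  >  k=3
[4,5] (PP\(PP\S))\PP  lex  "a"
[2,5] PP\(PP\S)  <  k=4
[1,5] PP  <  k=2
[0,5] S  >  k=1

[0,5] S   >
  [0,1] "city" : S/PP
  [1,5] PP   <
    [1,2] "near" : PP\S
    [2,5] PP\(PP\S)   <
      [2,4] PP   >
        [2,3] "heard" : PP/NP
        [3,4] "idea" : NP
      [4,5] "a" : (PP\(PP\S))\PP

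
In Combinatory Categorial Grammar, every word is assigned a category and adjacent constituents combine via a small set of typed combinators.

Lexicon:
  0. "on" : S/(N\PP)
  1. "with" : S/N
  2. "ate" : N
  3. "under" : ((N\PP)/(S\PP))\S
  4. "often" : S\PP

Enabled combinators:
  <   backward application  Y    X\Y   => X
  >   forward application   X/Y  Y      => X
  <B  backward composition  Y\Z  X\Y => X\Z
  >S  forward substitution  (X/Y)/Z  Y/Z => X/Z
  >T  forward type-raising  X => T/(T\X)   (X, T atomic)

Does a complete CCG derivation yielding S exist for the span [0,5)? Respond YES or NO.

[0,5] S   >
  [0,1] "on" : S/(N\PP)
  [1,5] N\PP   >
    [1,4] (N\PP)/(S\PP)   <
      [1,3] S   >
        [1,2] "with" : S/N
        [2,3] "ate" : N
      [3,4] "under" : ((N\PP)/(S\PP))\S
    [4,5] "often" : S\PP

YES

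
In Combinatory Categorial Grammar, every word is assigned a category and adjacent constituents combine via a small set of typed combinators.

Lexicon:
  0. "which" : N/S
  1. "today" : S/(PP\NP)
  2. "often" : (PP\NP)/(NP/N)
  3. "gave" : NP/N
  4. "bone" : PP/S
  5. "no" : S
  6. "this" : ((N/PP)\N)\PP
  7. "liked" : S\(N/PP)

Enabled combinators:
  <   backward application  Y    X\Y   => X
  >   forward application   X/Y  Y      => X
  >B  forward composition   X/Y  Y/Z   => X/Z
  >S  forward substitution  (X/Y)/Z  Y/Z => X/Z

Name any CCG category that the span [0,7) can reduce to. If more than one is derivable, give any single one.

[0,8] S   <
  [0,7] N/PP   <
    [0,4] N   >
      [0,1] "which" : N/S
      [1,4] S   >
        [1,2] "today" : S/(PP\NP)
        [2,4] PP\NP   >
          [2,3] "often" : (PP\NP)/(NP/N)
          [3,4] "gave" : NP/N
    [4,7] (N/PP)\N   <
      [4,6] PP   >
        [4,5] "bone" : PP/S
        [5,6] "no" : S
      [6,7] "this" : ((N/PP)\N)\PP
  [7,8] "liked" : S\(N/PP)

N/PP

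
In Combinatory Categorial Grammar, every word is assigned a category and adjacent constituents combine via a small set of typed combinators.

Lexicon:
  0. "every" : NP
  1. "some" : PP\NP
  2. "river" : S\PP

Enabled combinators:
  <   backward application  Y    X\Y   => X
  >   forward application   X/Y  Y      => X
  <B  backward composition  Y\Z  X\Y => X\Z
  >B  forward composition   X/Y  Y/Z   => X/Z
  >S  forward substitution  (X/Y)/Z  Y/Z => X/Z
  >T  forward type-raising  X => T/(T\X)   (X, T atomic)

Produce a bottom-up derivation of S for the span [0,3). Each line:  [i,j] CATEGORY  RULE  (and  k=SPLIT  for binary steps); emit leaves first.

[0,1] NP  lex  "every"
[0,1] S/(S\NP)  >T
[1,2] PP\NP  lex  "some"
[2,3] S\PP  lex  "river"
[1,3] S\NP  <B  k=2
[0,3] S  >  k=1

[0,3] S   >
  [0,1] S/(S\NP)   >T
    [0,1] "every" : NP
  [1,3] S\NP   <B
    [1,2] "some" : PP\NP
    [2,3] "river" : S\PP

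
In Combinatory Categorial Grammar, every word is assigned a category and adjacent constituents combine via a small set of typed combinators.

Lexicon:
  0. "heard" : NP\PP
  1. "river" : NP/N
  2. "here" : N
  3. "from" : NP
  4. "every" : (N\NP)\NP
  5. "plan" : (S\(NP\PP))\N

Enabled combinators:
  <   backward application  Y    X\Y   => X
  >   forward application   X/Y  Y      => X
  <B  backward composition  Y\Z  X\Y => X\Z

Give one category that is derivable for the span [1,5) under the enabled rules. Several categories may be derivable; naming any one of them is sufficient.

N

[0,6] S   <
  [0,1] "heard" : NP\PP
  [1,6] S\(NP\PP)   <
    [1,5] N   <
      [1,3] NP   >
        [1,2] "river" : NP/N
        [2,3] "here" : N
      [3,5] N\NP   <
        [3,4] "from" : NP
        [4,5] "every" : (N\NP)\NP
    [5,6] "plan" : (S\(NP\PP))\N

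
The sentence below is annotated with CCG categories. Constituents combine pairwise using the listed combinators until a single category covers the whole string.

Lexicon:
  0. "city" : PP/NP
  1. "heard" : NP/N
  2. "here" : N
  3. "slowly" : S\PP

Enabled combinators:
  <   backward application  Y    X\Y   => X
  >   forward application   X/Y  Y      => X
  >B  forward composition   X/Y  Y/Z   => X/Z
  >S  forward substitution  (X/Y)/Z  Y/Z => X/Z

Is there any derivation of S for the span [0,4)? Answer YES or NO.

YES

[0,4] S   <
  [0,3] PP   >
    [0,1] "city" : PP/NP
    [1,3] NP   >
      [1,2] "heard" : NP/N
      [2,3] "here" : N
  [3,4] "slowly" : S\PP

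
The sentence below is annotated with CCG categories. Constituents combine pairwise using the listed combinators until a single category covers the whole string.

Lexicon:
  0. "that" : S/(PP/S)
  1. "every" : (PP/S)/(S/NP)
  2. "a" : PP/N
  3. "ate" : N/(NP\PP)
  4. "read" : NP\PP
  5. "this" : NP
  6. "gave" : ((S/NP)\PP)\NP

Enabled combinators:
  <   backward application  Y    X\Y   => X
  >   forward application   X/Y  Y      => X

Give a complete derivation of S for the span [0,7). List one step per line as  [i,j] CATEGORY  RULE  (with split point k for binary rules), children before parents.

[0,1] S/(PP/S)  lex  "that"
[1,2] (PP/S)/(S/NP)  lex  "every"
[2,3] PP/N  lex  "a"
[3,4] N/(NP\PP)  lex  "ate"
[4,5] NP\PP  lex  "read"
[3,5] N  >  k=4
[2,5] PP  >  k=3
[5,6] NP  lex  "this"
[6,7] ((S/NP)\PP)\NP  lex  "gave"
[5,7] (S/NP)\PP  <  k=6
[2,7] S/NP  <  k=5
[1,7] PP/S  >  k=2
[0,7] S  >  k=1

[0,7] S   >
  [0,1] "that" : S/(PP/S)
  [1,7] PP/S   >
    [1,2] "every" : (PP/S)/(S/NP)
    [2,7] S/NP   <
      [2,5] PP   >
        [2,3] "a" : PP/N
        [3,5] N   >
          [3,4] "ate" : N/(NP\PP)
          [4,5] "read" : NP\PP
      [5,7] (S/NP)\PP   <
        [5,6] "this" : NP
        [6,7] "gave" : ((S/NP)\PP)\NP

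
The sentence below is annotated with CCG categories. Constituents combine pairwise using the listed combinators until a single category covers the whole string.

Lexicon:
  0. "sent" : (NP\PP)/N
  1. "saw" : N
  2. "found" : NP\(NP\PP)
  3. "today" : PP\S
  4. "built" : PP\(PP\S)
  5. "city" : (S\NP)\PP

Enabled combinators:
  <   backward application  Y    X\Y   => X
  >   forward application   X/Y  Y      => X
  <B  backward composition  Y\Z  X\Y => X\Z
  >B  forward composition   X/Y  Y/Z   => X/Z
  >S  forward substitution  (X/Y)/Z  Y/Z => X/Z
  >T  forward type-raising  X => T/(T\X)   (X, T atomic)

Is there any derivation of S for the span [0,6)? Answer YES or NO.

[0,6] S   <
  [0,3] NP   <
    [0,2] NP\PP   >
      [0,1] "sent" : (NP\PP)/N
      [1,2] "saw" : N
    [2,3] "found" : NP\(NP\PP)
  [3,6] S\NP   <
    [3,5] PP   <
      [3,4] "today" : PP\S
      [4,5] "built" : PP\(PP\S)
    [5,6] "city" : (S\NP)\PP

YES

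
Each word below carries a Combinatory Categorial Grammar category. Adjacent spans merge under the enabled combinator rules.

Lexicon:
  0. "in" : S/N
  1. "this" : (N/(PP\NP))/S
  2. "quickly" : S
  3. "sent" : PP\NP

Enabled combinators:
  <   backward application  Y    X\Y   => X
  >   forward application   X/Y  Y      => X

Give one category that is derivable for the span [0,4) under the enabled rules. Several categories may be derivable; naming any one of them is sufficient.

[0,4] S   >
  [0,1] "in" : S/N
  [1,4] N   >
    [1,3] N/(PP\NP)   >
      [1,2] "this" : (N/(PP\NP))/S
      [2,3] "quickly" : S
    [3,4] "sent" : PP\NP

S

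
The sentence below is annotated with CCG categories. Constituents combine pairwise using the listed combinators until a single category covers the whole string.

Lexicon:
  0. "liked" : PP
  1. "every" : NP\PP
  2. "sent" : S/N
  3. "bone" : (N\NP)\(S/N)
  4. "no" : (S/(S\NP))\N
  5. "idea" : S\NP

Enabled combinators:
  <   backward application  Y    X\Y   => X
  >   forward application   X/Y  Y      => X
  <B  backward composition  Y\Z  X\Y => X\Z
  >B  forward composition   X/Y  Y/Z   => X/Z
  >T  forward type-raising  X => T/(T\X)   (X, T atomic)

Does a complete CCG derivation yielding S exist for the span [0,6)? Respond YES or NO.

[0,6] S   >
  [0,5] S/(S\NP)   <
    [0,4] N   <
      [0,2] NP   <
        [0,1] "liked" : PP
        [1,2] "every" : NP\PP
      [2,4] N\NP   <
        [2,3] "sent" : S/N
        [3,4] "bone" : (N\NP)\(S/N)
    [4,5] "no" : (S/(S\NP))\N
  [5,6] "idea" : S\NP

YES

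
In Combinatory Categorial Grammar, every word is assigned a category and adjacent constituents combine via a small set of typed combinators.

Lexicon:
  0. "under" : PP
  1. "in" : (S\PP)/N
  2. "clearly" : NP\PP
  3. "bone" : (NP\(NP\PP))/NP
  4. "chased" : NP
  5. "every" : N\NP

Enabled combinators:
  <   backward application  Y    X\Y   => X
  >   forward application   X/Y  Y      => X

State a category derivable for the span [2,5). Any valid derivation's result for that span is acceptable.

NP

[0,6] S   <
  [0,1] "under" : PP
  [1,6] S\PP   >
    [1,2] "in" : (S\PP)/N
    [2,6] N   <
      [2,5] NP   <
        [2,3] "clearly" : NP\PP
        [3,5] NP\(NP\PP)   >
          [3,4] "bone" : (NP\(NP\PP))/NP
          [4,5] "chased" : NP
      [5,6] "every" : N\NP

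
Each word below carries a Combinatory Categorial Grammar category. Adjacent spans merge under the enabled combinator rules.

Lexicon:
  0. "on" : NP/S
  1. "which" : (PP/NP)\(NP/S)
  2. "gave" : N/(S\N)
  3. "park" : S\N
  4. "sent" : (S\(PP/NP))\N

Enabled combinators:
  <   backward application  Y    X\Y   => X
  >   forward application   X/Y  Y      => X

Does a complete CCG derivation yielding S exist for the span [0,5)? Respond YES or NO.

YES

[0,5] S   <
  [0,2] PP/NP   <
    [0,1] "on" : NP/S
    [1,2] "which" : (PP/NP)\(NP/S)
  [2,5] S\(PP/NP)   <
    [2,4] N   >
      [2,3] "gave" : N/(S\N)
      [3,4] "park" : S\N
    [4,5] "sent" : (S\(PP/NP))\N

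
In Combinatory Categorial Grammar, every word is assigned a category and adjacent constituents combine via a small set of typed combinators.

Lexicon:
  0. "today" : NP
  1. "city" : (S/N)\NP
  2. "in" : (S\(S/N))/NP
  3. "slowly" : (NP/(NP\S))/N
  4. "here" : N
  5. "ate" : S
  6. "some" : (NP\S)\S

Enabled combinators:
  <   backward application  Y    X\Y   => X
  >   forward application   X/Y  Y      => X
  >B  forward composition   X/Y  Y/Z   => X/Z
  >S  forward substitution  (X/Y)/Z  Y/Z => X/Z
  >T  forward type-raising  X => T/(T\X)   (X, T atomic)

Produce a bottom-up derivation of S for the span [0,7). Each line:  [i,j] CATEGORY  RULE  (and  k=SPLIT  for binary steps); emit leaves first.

[0,7] S   <
  [0,2] S/N   <
    [0,1] "today" : NP
    [1,2] "city" : (S/N)\NP
  [2,7] S\(S/N)   >
    [2,3] "in" : (S\(S/N))/NP
    [3,7] NP   >
      [3,5] NP/(NP\S)   >
        [3,4] "slowly" : (NP/(NP\S))/N
        [4,5] "here" : N
      [5,7] NP\S   <
        [5,6] "ate" : S
        [6,7] "some" : (NP\S)\S

[0,1] NP  lex  "today"
[1,2] (S/N)\NP  lex  "city"
[0,2] S/N  <  k=1
[2,3] (S\(S/N))/NP  lex  "in"
[3,4] (NP/(NP\S))/N  lex  "slowly"
[4,5] N  lex  "here"
[3,5] NP/(NP\S)  >  k=4
[5,6] S  lex  "ate"
[6,7] (NP\S)\S  lex  "some"
[5,7] NP\S  <  k=6
[3,7] NP  >  k=5
[2,7] S\(S/N)  >  k=3
[0,7] S  <  k=2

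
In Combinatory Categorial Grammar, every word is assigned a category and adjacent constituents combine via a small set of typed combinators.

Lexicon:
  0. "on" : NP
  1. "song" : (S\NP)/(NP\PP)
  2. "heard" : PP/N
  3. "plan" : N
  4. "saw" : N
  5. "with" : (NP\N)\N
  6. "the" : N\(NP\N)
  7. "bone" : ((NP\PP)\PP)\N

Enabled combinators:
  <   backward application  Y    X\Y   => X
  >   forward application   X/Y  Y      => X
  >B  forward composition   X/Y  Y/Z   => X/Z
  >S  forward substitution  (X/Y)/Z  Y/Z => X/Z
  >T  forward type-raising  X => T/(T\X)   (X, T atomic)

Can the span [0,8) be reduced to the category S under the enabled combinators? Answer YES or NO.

YES

[0,8] S   >
  [0,1] S/(S\NP)   >T
    [0,1] "on" : NP
  [1,8] S\NP   >
    [1,2] "song" : (S\NP)/(NP\PP)
    [2,8] NP\PP   <
      [2,4] PP   >
        [2,3] "heard" : PP/N
        [3,4] "plan" : N
      [4,8] (NP\PP)\PP   <
        [4,7] N   <
          [4,6] NP\N   <
            [4,5] "saw" : N
            [5,6] "with" : (NP\N)\N
          [6,7] "the" : N\(NP\N)
        [7,8] "bone" : ((NP\PP)\PP)\N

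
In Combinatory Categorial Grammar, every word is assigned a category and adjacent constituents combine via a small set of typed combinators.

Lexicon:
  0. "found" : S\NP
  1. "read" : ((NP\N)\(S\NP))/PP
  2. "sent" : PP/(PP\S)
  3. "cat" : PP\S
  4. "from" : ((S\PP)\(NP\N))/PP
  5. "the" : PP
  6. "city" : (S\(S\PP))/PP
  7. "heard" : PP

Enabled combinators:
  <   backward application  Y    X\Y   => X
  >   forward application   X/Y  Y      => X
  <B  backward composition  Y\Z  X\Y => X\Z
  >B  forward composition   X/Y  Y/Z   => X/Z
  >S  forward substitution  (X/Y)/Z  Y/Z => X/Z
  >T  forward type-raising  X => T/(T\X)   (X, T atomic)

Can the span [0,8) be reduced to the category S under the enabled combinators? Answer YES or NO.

YES

[0,8] S   <
  [0,6] S\PP   <
    [0,4] NP\N   <
      [0,1] "found" : S\NP
      [1,4] (NP\N)\(S\NP)   >
        [1,2] "read" : ((NP\N)\(S\NP))/PP
        [2,4] PP   >
          [2,3] "sent" : PP/(PP\S)
          [3,4] "cat" : PP\S
    [4,6] (S\PP)\(NP\N)   >
      [4,5] "from" : ((S\PP)\(NP\N))/PP
      [5,6] "the" : PP
  [6,8] S\(S\PP)   >
    [6,7] "city" : (S\(S\PP))/PP
    [7,8] "heard" : PP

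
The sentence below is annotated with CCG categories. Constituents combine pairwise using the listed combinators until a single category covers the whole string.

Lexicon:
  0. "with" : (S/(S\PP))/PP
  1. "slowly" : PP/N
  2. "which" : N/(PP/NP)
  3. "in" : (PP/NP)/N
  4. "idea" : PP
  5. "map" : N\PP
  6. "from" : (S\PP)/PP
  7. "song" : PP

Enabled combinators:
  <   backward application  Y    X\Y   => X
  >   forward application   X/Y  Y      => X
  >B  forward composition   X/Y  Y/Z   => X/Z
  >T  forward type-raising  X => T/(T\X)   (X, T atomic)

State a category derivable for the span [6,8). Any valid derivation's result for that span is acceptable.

[0,8] S   >
  [0,6] S/(S\PP)   >
    [0,1] "with" : (S/(S\PP))/PP
    [1,6] PP   >
      [1,4] PP/N   >B
        [1,2] "slowly" : PP/N
        [2,4] N/N   >B
          [2,3] "which" : N/(PP/NP)
          [3,4] "in" : (PP/NP)/N
      [4,6] N   <
        [4,5] "idea" : PP
        [5,6] "map" : N\PP
  [6,8] S\PP   >
    [6,7] "from" : (S\PP)/PP
    [7,8] "song" : PP

S\PP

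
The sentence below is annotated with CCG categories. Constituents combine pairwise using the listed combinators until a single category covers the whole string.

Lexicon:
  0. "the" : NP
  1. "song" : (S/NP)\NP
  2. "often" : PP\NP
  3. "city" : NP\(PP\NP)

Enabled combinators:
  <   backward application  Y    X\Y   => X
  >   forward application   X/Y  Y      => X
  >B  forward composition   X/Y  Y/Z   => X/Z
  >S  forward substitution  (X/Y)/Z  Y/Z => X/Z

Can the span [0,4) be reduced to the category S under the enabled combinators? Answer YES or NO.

[0,4] S   >
  [0,2] S/NP   <
    [0,1] "the" : NP
    [1,2] "song" : (S/NP)\NP
  [2,4] NP   <
    [2,3] "often" : PP\NP
    [3,4] "city" : NP\(PP\NP)

YES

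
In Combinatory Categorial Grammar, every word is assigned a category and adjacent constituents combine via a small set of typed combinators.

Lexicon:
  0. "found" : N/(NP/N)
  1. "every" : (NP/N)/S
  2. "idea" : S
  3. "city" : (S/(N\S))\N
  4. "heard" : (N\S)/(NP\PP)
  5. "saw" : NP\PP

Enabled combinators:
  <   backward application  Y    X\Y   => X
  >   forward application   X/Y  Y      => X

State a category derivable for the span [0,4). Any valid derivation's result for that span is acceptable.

[0,6] S   >
  [0,4] S/(N\S)   <
    [0,3] N   >
      [0,1] "found" : N/(NP/N)
      [1,3] NP/N   >
        [1,2] "every" : (NP/N)/S
        [2,3] "idea" : S
    [3,4] "city" : (S/(N\S))\N
  [4,6] N\S   >
    [4,5] "heard" : (N\S)/(NP\PP)
    [5,6] "saw" : NP\PP

S/(N\S)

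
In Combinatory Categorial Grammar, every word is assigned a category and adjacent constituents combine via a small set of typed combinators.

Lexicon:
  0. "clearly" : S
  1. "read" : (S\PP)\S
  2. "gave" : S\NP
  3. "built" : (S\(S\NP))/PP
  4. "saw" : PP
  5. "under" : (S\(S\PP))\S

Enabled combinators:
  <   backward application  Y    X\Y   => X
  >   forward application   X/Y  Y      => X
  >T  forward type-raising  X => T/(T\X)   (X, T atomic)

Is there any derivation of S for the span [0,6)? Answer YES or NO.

YES

[0,6] S   <
  [0,2] S\PP   <
    [0,1] "clearly" : S
    [1,2] "read" : (S\PP)\S
  [2,6] S\(S\PP)   <
    [2,5] S   <
      [2,3] "gave" : S\NP
      [3,5] S\(S\NP)   >
        [3,4] "built" : (S\(S\NP))/PP
        [4,5] "saw" : PP
    [5,6] "under" : (S\(S\PP))\S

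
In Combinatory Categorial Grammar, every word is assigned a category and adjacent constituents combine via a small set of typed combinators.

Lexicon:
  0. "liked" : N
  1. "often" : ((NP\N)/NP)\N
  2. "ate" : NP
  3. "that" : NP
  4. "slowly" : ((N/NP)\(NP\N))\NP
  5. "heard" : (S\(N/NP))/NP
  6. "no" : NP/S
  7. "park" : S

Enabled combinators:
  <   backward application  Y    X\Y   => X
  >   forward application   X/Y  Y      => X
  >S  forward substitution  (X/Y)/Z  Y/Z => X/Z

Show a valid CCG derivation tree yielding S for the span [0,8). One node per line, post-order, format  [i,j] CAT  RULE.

[0,8] S   <
  [0,5] N/NP   <
    [0,3] NP\N   >
      [0,2] (NP\N)/NP   <
        [0,1] "liked" : N
        [1,2] "often" : ((NP\N)/NP)\N
      [2,3] "ate" : NP
    [3,5] (N/NP)\(NP\N)   <
      [3,4] "that" : NP
      [4,5] "slowly" : ((N/NP)\(NP\N))\NP
  [5,8] S\(N/NP)   >
    [5,6] "heard" : (S\(N/NP))/NP
    [6,8] NP   >
      [6,7] "no" : NP/S
      [7,8] "park" : S

[0,1] N  lex  "liked"
[1,2] ((NP\N)/NP)\N  lex  "often"
[0,2] (NP\N)/NP  <  k=1
[2,3] NP  lex  "ate"
[0,3] NP\N  >  k=2
[3,4] NP  lex  "that"
[4,5] ((N/NP)\(NP\N))\NP  lex  "slowly"
[3,5] (N/NP)\(NP\N)  <  k=4
[0,5] N/NP  <  k=3
[5,6] (S\(N/NP))/NP  lex  "heard"
[6,7] NP/S  lex  "no"
[7,8] S  lex  "park"
[6,8] NP  >  k=7
[5,8] S\(N/NP)  >  k=6
[0,8] S  <  k=5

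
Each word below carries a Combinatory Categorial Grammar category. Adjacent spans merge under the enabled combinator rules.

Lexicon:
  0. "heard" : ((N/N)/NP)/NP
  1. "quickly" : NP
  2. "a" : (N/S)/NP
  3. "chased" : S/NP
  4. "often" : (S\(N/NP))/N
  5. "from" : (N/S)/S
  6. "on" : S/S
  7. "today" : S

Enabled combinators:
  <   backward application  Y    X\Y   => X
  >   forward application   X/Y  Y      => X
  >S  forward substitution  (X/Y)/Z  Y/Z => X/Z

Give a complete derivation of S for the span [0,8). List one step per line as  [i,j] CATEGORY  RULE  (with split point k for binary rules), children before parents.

[0,1] ((N/N)/NP)/NP  lex  "heard"
[1,2] NP  lex  "quickly"
[0,2] (N/N)/NP  >  k=1
[2,3] (N/S)/NP  lex  "a"
[3,4] S/NP  lex  "chased"
[2,4] N/NP  >S  k=3
[0,4] N/NP  >S  k=2
[4,5] (S\(N/NP))/N  lex  "often"
[5,6] (N/S)/S  lex  "from"
[6,7] S/S  lex  "on"
[5,7] N/S  >S  k=6
[7,8] S  lex  "today"
[5,8] N  >  k=7
[4,8] S\(N/NP)  >  k=5
[0,8] S  <  k=4

[0,8] S   <
  [0,4] N/NP   >S
    [0,2] (N/N)/NP   >
      [0,1] "heard" : ((N/N)/NP)/NP
      [1,2] "quickly" : NP
    [2,4] N/NP   >S
      [2,3] "a" : (N/S)/NP
      [3,4] "chased" : S/NP
  [4,8] S\(N/NP)   >
    [4,5] "often" : (S\(N/NP))/N
    [5,8] N   >
      [5,7] N/S   >S
        [5,6] "from" : (N/S)/S
        [6,7] "on" : S/S
      [7,8] "today" : S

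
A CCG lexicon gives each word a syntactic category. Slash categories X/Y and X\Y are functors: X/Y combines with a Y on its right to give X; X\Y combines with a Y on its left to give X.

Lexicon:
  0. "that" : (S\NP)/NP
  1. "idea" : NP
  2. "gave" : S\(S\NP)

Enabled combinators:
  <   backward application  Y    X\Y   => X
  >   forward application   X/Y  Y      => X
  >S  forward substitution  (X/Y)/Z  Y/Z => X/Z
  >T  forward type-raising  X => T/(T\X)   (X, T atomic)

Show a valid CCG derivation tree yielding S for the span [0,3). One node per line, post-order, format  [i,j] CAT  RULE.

[0,1] (S\NP)/NP  lex  "that"
[1,2] NP  lex  "idea"
[0,2] S\NP  >  k=1
[2,3] S\(S\NP)  lex  "gave"
[0,3] S  <  k=2

[0,3] S   <
  [0,2] S\NP   >
    [0,1] "that" : (S\NP)/NP
    [1,2] "idea" : NP
  [2,3] "gave" : S\(S\NP)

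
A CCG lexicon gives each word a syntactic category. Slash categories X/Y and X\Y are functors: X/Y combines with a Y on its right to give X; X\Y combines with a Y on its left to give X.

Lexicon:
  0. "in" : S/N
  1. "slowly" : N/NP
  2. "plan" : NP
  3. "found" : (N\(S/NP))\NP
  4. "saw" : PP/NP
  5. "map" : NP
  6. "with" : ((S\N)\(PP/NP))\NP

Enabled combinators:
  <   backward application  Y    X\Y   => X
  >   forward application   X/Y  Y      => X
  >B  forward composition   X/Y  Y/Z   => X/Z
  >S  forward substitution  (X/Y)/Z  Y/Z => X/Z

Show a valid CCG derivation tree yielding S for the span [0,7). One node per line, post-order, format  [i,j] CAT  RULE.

[0,1] S/N  lex  "in"
[1,2] N/NP  lex  "slowly"
[0,2] S/NP  >B  k=1
[2,3] NP  lex  "plan"
[3,4] (N\(S/NP))\NP  lex  "found"
[2,4] N\(S/NP)  <  k=3
[0,4] N  <  k=2
[4,5] PP/NP  lex  "saw"
[5,6] NP  lex  "map"
[6,7] ((S\N)\(PP/NP))\NP  lex  "with"
[5,7] (S\N)\(PP/NP)  <  k=6
[4,7] S\N  <  k=5
[0,7] S  <  k=4

[0,7] S   <
  [0,4] N   <
    [0,2] S/NP   >B
      [0,1] "in" : S/N
      [1,2] "slowly" : N/NP
    [2,4] N\(S/NP)   <
      [2,3] "plan" : NP
      [3,4] "found" : (N\(S/NP))\NP
  [4,7] S\N   <
    [4,5] "saw" : PP/NP
    [5,7] (S\N)\(PP/NP)   <
      [5,6] "map" : NP
      [6,7] "with" : ((S\N)\(PP/NP))\NP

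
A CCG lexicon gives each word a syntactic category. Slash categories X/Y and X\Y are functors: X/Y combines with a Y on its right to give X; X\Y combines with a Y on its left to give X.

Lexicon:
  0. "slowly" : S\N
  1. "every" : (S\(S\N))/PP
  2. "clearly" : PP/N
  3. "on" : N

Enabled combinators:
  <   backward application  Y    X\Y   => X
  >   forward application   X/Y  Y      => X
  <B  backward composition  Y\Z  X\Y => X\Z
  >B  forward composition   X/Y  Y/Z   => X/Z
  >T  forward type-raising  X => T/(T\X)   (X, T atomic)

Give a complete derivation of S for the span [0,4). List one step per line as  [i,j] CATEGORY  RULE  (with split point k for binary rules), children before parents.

[0,1] S\N  lex  "slowly"
[1,2] (S\(S\N))/PP  lex  "every"
[2,3] PP/N  lex  "clearly"
[3,4] N  lex  "on"
[2,4] PP  >  k=3
[1,4] S\(S\N)  >  k=2
[0,4] S  <  k=1

[0,4] S   <
  [0,1] "slowly" : S\N
  [1,4] S\(S\N)   >
    [1,2] "every" : (S\(S\N))/PP
    [2,4] PP   >
      [2,3] "clearly" : PP/N
      [3,4] "on" : N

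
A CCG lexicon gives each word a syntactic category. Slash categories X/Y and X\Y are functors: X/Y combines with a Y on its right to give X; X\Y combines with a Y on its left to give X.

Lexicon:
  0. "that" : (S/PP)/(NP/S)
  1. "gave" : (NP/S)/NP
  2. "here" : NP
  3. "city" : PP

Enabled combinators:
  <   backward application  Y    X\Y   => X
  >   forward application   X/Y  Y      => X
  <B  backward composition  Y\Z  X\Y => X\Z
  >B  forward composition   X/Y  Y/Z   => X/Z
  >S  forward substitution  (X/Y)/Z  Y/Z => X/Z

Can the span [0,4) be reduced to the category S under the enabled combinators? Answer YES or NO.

YES

[0,4] S   >
  [0,3] S/PP   >
    [0,1] "that" : (S/PP)/(NP/S)
    [1,3] NP/S   >
      [1,2] "gave" : (NP/S)/NP
      [2,3] "here" : NP
  [3,4] "city" : PP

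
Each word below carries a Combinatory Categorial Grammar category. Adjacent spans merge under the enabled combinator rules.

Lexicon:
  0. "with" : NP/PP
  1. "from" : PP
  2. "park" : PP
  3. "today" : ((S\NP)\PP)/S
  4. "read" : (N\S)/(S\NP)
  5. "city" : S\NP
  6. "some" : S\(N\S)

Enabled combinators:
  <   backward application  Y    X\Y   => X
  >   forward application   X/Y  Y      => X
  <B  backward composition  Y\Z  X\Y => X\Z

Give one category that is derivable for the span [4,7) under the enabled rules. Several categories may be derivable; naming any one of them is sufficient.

[0,7] S   <
  [0,2] NP   >
    [0,1] "with" : NP/PP
    [1,2] "from" : PP
  [2,7] S\NP   <
    [2,3] "park" : PP
    [3,7] (S\NP)\PP   >
      [3,4] "today" : ((S\NP)\PP)/S
      [4,7] S   <
        [4,6] N\S   >
          [4,5] "read" : (N\S)/(S\NP)
          [5,6] "city" : S\NP
        [6,7] "some" : S\(N\S)

S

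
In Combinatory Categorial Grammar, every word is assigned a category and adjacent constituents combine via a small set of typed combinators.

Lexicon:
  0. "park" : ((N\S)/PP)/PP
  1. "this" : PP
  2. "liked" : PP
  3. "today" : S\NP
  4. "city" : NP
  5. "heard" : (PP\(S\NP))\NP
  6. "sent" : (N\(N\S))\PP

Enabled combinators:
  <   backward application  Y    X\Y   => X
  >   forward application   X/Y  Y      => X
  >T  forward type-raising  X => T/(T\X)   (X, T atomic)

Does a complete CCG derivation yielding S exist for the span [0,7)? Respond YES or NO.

((N\S)/PP)/PP PP PP S\NP NP (PP\(S\NP))\NP (N\(N\S))\PP
CKY chart[0,7] = {N, N/(N\N), NP/(NP\N), PP/(PP\N), S/(S\N)}; S ∉ chart

NO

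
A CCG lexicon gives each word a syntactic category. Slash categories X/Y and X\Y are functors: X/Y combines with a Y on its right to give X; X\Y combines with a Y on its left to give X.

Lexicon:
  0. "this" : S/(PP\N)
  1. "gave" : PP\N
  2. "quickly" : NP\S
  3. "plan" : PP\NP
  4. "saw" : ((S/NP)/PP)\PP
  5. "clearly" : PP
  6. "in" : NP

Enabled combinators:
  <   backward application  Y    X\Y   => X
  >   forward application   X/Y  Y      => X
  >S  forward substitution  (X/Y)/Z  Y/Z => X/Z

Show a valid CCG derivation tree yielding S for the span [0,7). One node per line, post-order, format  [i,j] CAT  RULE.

[0,7] S   >
  [0,6] S/NP   >
    [0,5] (S/NP)/PP   <
      [0,4] PP   <
        [0,3] NP   <
          [0,2] S   >
            [0,1] "this" : S/(PP\N)
            [1,2] "gave" : PP\N
          [2,3] "quickly" : NP\S
        [3,4] "plan" : PP\NP
      [4,5] "saw" : ((S/NP)/PP)\PP
    [5,6] "clearly" : PP
  [6,7] "in" : NP

[0,1] S/(PP\N)  lex  "this"
[1,2] PP\N  lex  "gave"
[0,2] S  >  k=1
[2,3] NP\S  lex  "quickly"
[0,3] NP  <  k=2
[3,4] PP\NP  lex  "plan"
[0,4] PP  <  k=3
[4,5] ((S/NP)/PP)\PP  lex  "saw"
[0,5] (S/NP)/PP  <  k=4
[5,6] PP  lex  "clearly"
[0,6] S/NP  >  k=5
[6,7] NP  lex  "in"
[0,7] S  >  k=6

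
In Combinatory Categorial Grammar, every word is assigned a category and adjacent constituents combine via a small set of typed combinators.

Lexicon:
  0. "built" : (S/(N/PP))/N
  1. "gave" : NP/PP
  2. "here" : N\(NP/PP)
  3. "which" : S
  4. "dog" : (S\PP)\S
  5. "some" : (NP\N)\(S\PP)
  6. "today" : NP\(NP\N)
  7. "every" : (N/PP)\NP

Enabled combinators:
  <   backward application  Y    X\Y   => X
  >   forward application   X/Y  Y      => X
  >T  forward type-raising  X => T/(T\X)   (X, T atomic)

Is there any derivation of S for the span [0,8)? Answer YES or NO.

[0,8] S   >
  [0,3] S/(N/PP)   >
    [0,1] "built" : (S/(N/PP))/N
    [1,3] N   <
      [1,2] "gave" : NP/PP
      [2,3] "here" : N\(NP/PP)
  [3,8] N/PP   <
    [3,7] NP   <
      [3,6] NP\N   <
        [3,5] S\PP   <
          [3,4] "which" : S
          [4,5] "dog" : (S\PP)\S
        [5,6] "some" : (NP\N)\(S\PP)
      [6,7] "today" : NP\(NP\N)
    [7,8] "every" : (N/PP)\NP

YES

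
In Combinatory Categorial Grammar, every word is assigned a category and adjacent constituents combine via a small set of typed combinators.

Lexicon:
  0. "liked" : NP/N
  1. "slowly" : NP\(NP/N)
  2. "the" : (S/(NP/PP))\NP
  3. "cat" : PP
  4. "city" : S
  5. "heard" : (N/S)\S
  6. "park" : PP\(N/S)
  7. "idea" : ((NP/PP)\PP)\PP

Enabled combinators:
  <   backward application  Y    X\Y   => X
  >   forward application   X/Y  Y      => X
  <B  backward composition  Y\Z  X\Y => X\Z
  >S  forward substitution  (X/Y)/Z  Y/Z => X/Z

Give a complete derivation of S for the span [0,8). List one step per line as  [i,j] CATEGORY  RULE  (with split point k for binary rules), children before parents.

[0,8] S   >
  [0,3] S/(NP/PP)   <
    [0,2] NP   <
      [0,1] "liked" : NP/N
      [1,2] "slowly" : NP\(NP/N)
    [2,3] "the" : (S/(NP/PP))\NP
  [3,8] NP/PP   <
    [3,4] "cat" : PP
    [4,8] (NP/PP)\PP   <
      [4,7] PP   <
        [4,6] N/S   <
          [4,5] "city" : S
          [5,6] "heard" : (N/S)\S
        [6,7] "park" : PP\(N/S)
      [7,8] "idea" : ((NP/PP)\PP)\PP

[0,1] NP/N  lex  "liked"
[1,2] NP\(NP/N)  lex  "slowly"
[0,2] NP  <  k=1
[2,3] (S/(NP/PP))\NP  lex  "the"
[0,3] S/(NP/PP)  <  k=2
[3,4] PP  lex  "cat"
[4,5] S  lex  "city"
[5,6] (N/S)\S  lex  "heard"
[4,6] N/S  <  k=5
[6,7] PP\(N/S)  lex  "park"
[4,7] PP  <  k=6
[7,8] ((NP/PP)\PP)\PP  lex  "idea"
[4,8] (NP/PP)\PP  <  k=7
[3,8] NP/PP  <  k=4
[0,8] S  >  k=3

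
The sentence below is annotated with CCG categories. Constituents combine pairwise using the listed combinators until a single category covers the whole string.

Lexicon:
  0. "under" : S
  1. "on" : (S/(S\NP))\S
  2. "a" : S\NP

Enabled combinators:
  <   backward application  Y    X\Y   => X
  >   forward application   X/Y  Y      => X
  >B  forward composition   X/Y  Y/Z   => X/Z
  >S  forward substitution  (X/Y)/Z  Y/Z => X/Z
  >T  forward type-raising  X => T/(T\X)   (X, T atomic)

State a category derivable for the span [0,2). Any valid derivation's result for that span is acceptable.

[0,3] S   >
  [0,2] S/(S\NP)   <
    [0,1] "under" : S
    [1,2] "on" : (S/(S\NP))\S
  [2,3] "a" : S\NP

S/(S\NP)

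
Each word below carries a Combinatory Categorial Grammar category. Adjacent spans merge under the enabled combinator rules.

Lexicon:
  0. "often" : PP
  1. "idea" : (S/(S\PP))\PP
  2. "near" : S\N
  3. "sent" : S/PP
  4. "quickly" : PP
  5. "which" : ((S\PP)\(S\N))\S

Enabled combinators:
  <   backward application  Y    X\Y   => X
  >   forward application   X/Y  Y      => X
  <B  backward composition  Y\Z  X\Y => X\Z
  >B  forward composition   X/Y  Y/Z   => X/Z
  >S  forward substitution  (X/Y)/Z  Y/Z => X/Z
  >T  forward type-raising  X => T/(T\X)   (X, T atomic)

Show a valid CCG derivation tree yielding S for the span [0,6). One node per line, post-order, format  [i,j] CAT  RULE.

[0,6] S   >
  [0,2] S/(S\PP)   <
    [0,1] "often" : PP
    [1,2] "idea" : (S/(S\PP))\PP
  [2,6] S\PP   <
    [2,3] "near" : S\N
    [3,6] (S\PP)\(S\N)   <
      [3,5] S   >
        [3,4] "sent" : S/PP
        [4,5] "quickly" : PP
      [5,6] "which" : ((S\PP)\(S\N))\S

[0,1] PP  lex  "often"
[1,2] (S/(S\PP))\PP  lex  "idea"
[0,2] S/(S\PP)  <  k=1
[2,3] S\N  lex  "near"
[3,4] S/PP  lex  "sent"
[4,5] PP  lex  "quickly"
[3,5] S  >  k=4
[5,6] ((S\PP)\(S\N))\S  lex  "which"
[3,6] (S\PP)\(S\N)  <  k=5
[2,6] S\PP  <  k=3
[0,6] S  >  k=2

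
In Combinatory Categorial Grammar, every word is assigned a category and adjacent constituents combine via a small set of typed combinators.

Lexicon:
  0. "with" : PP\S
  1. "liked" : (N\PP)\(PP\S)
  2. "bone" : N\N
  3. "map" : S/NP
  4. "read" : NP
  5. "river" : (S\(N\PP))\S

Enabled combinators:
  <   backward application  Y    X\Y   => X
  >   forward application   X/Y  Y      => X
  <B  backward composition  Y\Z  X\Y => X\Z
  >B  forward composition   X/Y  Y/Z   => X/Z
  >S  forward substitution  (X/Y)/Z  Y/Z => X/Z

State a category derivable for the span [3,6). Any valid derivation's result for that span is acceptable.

[0,6] S   <
  [0,3] N\PP   <B
    [0,2] N\PP   <
      [0,1] "with" : PP\S
      [1,2] "liked" : (N\PP)\(PP\S)
    [2,3] "bone" : N\N
  [3,6] S\(N\PP)   <
    [3,5] S   >
      [3,4] "map" : S/NP
      [4,5] "read" : NP
    [5,6] "river" : (S\(N\PP))\S

S\(N\PP)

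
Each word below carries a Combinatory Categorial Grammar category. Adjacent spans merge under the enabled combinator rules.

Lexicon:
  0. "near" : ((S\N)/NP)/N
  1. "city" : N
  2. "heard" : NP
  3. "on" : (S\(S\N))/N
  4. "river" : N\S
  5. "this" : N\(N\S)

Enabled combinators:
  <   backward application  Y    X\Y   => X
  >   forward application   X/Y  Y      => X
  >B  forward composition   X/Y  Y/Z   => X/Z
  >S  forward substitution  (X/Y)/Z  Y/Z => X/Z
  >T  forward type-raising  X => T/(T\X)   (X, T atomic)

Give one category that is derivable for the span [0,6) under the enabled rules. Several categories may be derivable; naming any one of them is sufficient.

[0,6] S   <
  [0,3] S\N   >
    [0,2] (S\N)/NP   >
      [0,1] "near" : ((S\N)/NP)/N
      [1,2] "city" : N
    [2,3] "heard" : NP
  [3,6] S\(S\N)   >
    [3,4] "on" : (S\(S\N))/N
    [4,6] N   <
      [4,5] "river" : N\S
      [5,6] "this" : N\(N\S)

S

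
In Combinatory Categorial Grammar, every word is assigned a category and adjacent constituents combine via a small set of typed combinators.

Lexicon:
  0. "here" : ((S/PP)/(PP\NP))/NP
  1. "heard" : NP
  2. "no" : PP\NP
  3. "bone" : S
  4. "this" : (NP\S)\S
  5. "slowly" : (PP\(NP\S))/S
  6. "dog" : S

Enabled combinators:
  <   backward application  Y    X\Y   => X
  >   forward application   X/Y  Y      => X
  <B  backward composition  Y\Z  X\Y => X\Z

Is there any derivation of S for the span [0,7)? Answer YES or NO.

YES

[0,7] S   >
  [0,3] S/PP   >
    [0,2] (S/PP)/(PP\NP)   >
      [0,1] "here" : ((S/PP)/(PP\NP))/NP
      [1,2] "heard" : NP
    [2,3] "no" : PP\NP
  [3,7] PP   <
    [3,4] "bone" : S
    [4,7] PP\S   <B
      [4,5] "this" : (NP\S)\S
      [5,7] PP\(NP\S)   >
        [5,6] "slowly" : (PP\(NP\S))/S
        [6,7] "dog" : S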